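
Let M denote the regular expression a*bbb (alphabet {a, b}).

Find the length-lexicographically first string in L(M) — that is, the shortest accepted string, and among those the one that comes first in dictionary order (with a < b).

By inspection of the expression, no string of length less than 3 matches, and bbb is the lexicographically first match of length 3.

bbb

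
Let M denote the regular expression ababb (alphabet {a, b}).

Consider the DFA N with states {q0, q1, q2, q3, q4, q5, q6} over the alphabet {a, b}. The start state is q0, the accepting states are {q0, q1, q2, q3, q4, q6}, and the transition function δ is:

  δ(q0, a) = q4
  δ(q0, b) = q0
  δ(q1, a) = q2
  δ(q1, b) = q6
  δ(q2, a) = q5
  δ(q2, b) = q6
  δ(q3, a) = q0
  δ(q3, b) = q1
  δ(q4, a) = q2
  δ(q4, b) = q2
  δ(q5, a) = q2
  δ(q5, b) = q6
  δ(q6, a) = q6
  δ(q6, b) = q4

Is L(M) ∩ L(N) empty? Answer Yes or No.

The string ababb is accepted by both M and N.
Hence L(M) ∩ L(N) ≠ ∅.

No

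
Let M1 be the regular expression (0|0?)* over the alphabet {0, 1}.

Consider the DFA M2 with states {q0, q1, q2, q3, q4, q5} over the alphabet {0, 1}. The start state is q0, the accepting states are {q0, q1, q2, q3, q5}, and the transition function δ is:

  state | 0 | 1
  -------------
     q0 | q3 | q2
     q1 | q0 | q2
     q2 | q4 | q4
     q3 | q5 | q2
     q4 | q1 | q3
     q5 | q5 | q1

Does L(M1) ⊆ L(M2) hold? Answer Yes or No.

Yes

Converting the expression M1 to a DFA (subset construction, then merging equivalent states) gives the minimal DFA with states {r0, r1}, start state r0, accepting states {r0} and transitions r0: 0→r0, 1→r1; r1: 0→r1, 1→r1.
Exploring the product automaton M1 × M2 from the start pair (r0, q0), following both machines on each input symbol, reaches 9 state pairs: (r0, q0), (r0, q3), (r1, q2), (r0, q5), (r1, q4), (r1, q1), (r1, q3), (r1, q0), (r1, q5).
M1 accepts in {r0} and M2 accepts in {q0, q1, q2, q3, q5}. The reachable pairs whose M1-component is accepting are (r0, q0), (r0, q3), (r0, q5); in each of them the M2-component is accepting too, so the product for L(M1) \ L(M2) (M1-component accepting, M2-component rejecting) has no reachable accepting pair and the difference is empty.
Hence every string in L(M1) is also in L(M2).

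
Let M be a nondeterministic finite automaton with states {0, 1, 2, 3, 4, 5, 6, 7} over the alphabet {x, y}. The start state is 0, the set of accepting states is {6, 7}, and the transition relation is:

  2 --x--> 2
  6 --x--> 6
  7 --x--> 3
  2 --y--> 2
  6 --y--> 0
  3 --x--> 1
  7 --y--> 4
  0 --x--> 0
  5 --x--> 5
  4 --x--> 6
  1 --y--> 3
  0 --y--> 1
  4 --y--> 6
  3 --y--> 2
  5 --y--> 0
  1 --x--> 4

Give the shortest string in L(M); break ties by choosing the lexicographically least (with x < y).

yxx

A breadth-first search from 0 reaches an accepting state first via the path 0 → 1 → 4 → 6 on input yxx.
No string of length < 3 is accepted (BFS exhausts all shorter strings without reaching an accepting state), and yxx is the lexicographically least accepting string of length 3.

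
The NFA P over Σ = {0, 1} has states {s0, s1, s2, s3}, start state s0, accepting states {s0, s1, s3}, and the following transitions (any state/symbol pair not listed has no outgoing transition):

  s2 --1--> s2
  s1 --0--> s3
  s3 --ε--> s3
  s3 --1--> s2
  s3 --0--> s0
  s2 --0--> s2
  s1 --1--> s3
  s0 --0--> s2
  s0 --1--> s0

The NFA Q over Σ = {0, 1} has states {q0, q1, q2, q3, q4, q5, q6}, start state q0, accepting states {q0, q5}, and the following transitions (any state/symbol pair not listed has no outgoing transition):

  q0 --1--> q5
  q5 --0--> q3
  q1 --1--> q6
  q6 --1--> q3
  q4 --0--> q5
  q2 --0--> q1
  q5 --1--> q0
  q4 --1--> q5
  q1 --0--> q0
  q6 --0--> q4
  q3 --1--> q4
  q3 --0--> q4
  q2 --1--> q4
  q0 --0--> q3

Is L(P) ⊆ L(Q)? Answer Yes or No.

Yes

Exploring the product automaton P × Q from the start pair (s0, q0), following both machines on each input symbol, reaches 6 state pairs: (s0, q0), (s2, q3), (s0, q5), (s2, q4), (s2, q5), (s2, q0).
P accepts in {s0, s1, s3} and Q accepts in {q0, q5}. The reachable pairs whose P-component is accepting are (s0, q0), (s0, q5); in each of them the Q-component is accepting too, so the product for L(P) \ L(Q) (P-component accepting, Q-component rejecting) has no reachable accepting pair and the difference is empty.
Hence every string in L(P) is also in L(Q).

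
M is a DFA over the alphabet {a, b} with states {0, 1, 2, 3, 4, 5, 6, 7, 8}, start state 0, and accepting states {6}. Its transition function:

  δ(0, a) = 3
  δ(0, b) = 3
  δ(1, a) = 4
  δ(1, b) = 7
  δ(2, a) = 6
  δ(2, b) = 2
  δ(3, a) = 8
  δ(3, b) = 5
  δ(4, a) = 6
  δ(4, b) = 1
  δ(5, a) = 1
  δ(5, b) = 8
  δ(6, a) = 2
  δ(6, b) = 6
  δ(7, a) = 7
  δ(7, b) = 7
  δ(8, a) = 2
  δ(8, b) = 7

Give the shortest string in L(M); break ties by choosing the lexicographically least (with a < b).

aaaa

A breadth-first search from 0 reaches an accepting state first via the path 0 → 3 → 8 → 2 → 6 on input aaaa.
No string of length < 4 is accepted (BFS exhausts all shorter strings without reaching an accepting state), and aaaa is the lexicographically least accepting string of length 4.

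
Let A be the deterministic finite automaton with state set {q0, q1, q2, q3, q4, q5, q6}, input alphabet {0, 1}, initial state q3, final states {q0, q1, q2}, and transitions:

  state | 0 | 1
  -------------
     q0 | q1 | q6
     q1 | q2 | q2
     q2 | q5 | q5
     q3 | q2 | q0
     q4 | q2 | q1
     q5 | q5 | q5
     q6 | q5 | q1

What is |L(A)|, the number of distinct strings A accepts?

The useful subgraph on states {q0, q1, q2, q3, q6} is acyclic, so L(A) is finite; the longest accepting path visits 5 useful states, giving maximum string length 4.
Counting accepting paths from q3 by length: 2 of length 1, 1 of length 2, 3 of length 3, 2 of length 4. Total 8.

8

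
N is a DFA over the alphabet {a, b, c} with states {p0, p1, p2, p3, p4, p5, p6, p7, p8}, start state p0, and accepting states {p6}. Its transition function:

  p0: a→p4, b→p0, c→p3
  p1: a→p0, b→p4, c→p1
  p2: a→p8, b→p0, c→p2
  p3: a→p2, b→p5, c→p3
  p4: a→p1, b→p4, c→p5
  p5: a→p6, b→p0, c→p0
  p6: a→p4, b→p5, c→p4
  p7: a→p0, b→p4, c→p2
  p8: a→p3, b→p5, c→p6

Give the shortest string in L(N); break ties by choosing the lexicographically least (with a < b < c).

A breadth-first search from p0 reaches an accepting state first via the path p0 → p4 → p5 → p6 on input aca.
No string of length < 3 is accepted (BFS exhausts all shorter strings without reaching an accepting state), and aca is the lexicographically least accepting string of length 3.

aca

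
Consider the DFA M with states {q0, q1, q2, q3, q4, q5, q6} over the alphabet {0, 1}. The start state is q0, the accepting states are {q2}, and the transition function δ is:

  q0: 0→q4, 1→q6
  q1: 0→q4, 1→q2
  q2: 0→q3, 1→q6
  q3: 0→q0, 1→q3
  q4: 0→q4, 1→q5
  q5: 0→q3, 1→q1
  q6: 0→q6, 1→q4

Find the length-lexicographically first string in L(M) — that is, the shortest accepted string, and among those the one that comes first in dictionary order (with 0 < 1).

A breadth-first search from q0 reaches an accepting state first via the path q0 → q4 → q5 → q1 → q2 on input 0111.
No string of length < 4 is accepted (BFS exhausts all shorter strings without reaching an accepting state), and 0111 is the lexicographically least accepting string of length 4.

0111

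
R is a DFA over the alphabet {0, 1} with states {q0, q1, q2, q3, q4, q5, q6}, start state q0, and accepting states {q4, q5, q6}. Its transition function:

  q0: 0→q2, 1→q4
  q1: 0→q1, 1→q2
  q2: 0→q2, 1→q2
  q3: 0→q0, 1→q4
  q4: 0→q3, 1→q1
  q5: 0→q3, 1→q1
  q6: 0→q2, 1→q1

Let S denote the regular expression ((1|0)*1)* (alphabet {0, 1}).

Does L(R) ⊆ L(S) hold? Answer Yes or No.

Yes

Converting the expression S to a DFA (subset construction, then merging equivalent states) gives the minimal DFA with states {s0, s1}, start state s0, accepting states {s0} and transitions s0: 0→s1, 1→s0; s1: 0→s1, 1→s0.
Exploring the product automaton R × S from the start pair (q0, s0), following both machines on each input symbol, reaches 8 state pairs: (q0, s0), (q2, s1), (q4, s0), (q2, s0), (q3, s1), (q1, s0), (q0, s1), (q1, s1).
R accepts in {q4, q5, q6} and S accepts in {s0}. The reachable pairs whose R-component is accepting are (q4, s0); in each of them the S-component is accepting too, so the product for L(R) \ L(S) (R-component accepting, S-component rejecting) has no reachable accepting pair and the difference is empty.
Hence every string in L(R) is also in L(S).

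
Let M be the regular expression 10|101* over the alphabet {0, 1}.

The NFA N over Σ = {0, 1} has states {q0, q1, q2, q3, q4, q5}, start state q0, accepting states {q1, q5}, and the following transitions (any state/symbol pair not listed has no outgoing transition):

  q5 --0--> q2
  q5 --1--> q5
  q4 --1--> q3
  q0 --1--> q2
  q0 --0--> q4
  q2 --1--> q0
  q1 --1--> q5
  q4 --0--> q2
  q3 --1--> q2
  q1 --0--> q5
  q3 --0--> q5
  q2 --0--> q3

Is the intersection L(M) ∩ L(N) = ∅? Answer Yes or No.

Converting the expression M to a DFA (subset construction, then merging equivalent states) gives the minimal DFA with states {m0, m1, m2, m3}, start state m0, accepting states {m3} and transitions m0: 0→m1, 1→m2; m1: 0→m1, 1→m1; m2: 0→m3, 1→m1; m3: 0→m1, 1→m3.
Exploring the product automaton M × N from the start pair (m0, q0), following both machines on each input symbol, reaches 10 state pairs: (m0, q0), (m1, q4), (m2, q2), (m1, q2), (m1, q3), (m3, q3), (m1, q0), (m1, q5), (m3, q2), (m3, q0).
M accepts in {m3} and N accepts in {q1, q5}; no reachable pair has both components accepting, so no string drives both machines to acceptance simultaneously and L(M) ∩ L(N) = ∅.
So no string is accepted by both, and the intersection is empty.

Yes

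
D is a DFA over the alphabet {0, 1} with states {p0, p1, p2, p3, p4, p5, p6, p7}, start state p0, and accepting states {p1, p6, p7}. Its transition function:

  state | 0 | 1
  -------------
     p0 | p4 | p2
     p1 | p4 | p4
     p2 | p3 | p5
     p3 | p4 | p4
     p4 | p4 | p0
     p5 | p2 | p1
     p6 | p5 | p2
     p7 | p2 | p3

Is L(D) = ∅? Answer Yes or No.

The string 111 is accepted: the run p0 → p2 → p5 → p1 ends in the accepting state p1.
Since at least one string is accepted, L(D) is not empty.

No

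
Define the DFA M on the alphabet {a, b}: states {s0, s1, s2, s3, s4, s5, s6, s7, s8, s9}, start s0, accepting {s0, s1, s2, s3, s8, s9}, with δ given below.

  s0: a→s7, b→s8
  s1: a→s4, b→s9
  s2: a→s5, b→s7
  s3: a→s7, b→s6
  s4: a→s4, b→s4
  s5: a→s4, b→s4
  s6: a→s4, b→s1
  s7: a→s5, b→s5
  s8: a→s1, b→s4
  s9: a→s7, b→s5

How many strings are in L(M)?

The useful subgraph on states {s0, s1, s8, s9} is acyclic, so L(M) is finite; the longest accepting path visits 4 useful states, giving maximum string length 3.
Counting accepting paths from s0 by length: 1 of length 0, 1 of length 1, 1 of length 2, 1 of length 3. Total 4.

4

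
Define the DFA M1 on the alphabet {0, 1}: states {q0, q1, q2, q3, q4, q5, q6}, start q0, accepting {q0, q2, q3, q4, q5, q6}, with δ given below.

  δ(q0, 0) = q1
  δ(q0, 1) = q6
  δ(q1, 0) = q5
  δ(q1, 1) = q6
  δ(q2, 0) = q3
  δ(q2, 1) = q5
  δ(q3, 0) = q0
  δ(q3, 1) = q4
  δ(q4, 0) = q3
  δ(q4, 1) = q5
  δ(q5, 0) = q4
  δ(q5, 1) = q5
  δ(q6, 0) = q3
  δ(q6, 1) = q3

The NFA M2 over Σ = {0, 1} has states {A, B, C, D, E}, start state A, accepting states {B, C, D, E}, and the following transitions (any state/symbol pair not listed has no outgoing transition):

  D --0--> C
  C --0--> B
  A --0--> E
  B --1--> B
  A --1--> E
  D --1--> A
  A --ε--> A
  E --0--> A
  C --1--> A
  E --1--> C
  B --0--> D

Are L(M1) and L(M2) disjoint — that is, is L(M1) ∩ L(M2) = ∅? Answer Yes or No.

No

The string 1 is accepted by both M1 and M2.
Hence L(M1) ∩ L(M2) ≠ ∅.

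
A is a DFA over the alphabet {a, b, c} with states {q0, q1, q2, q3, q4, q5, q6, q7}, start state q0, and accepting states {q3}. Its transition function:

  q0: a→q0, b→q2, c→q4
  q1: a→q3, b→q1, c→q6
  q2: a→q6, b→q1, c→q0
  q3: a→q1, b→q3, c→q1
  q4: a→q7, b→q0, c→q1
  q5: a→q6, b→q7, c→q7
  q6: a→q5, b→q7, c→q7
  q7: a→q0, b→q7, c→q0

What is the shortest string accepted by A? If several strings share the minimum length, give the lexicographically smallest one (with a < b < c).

bba

A breadth-first search from q0 reaches an accepting state first via the path q0 → q2 → q1 → q3 on input bba.
No string of length < 3 is accepted (BFS exhausts all shorter strings without reaching an accepting state), and bba is the lexicographically least accepting string of length 3.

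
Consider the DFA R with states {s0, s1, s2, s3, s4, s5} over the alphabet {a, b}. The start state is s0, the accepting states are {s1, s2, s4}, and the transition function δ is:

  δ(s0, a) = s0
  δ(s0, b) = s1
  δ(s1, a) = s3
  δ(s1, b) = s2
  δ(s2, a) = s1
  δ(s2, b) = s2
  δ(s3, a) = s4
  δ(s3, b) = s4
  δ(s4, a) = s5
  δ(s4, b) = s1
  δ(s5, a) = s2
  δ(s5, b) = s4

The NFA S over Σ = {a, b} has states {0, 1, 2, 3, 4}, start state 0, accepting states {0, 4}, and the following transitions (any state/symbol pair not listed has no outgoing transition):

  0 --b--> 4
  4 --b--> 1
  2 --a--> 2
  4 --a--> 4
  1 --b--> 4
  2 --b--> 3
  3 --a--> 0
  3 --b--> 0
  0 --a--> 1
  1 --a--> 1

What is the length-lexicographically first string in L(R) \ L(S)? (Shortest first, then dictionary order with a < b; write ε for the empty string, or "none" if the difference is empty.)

bb

The string bb is accepted by R but not by S.
No shorter string lies in the difference, and bb is the lexicographically first length-2 string in L(R) \ L(S).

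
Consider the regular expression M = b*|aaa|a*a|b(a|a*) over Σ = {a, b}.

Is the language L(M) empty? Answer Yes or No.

The empty string ε matches the expression, so it belongs to L(M).
Since L(M) contains at least one string, it is not empty.

No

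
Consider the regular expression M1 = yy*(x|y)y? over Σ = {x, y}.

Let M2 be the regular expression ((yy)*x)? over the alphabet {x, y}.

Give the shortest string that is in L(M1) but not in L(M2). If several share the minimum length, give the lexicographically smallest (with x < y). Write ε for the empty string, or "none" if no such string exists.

The string yx is accepted by M1 but not by M2.
No shorter string lies in the difference, and yx is the lexicographically first length-2 string in L(M1) \ L(M2).

yx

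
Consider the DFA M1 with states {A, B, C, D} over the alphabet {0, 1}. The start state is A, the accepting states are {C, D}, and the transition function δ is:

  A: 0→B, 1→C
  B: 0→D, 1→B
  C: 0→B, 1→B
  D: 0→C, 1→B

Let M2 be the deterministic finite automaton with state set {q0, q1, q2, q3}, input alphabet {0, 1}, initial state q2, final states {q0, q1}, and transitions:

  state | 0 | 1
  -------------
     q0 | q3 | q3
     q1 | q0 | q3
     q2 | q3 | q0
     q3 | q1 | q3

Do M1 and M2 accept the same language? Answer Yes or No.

Yes

Exploring the product automaton M1 × M2 from the start pair (A, q2), following both machines on each input symbol, reaches 4 state pairs: (A, q2), (B, q3), (C, q0), (D, q1).
M1 accepts in {C, D} and M2 accepts in {q0, q1}. In every reachable pair the two components are either both accepting — (C, q0), (D, q1) — or both non-accepting, so no string is accepted by exactly one of the machines: L(M1) \ L(M2) and L(M2) \ L(M1) are both empty.
Hence every string is accepted by M1 iff it is accepted by M2, and the two languages coincide.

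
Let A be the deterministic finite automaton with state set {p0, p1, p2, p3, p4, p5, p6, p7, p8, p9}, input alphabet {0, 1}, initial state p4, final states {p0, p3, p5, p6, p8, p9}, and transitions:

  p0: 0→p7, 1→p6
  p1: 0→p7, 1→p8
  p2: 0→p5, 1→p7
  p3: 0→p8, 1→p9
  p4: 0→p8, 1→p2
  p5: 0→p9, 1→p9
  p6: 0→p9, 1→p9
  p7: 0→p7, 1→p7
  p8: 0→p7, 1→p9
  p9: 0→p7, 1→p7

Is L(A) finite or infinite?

finite

The useful states (reachable from p4 and able to reach an accepting state) are {p2, p4, p5, p8, p9}.
Restricted to these states the transition graph has no cycle, so every accepting path has bounded length and L is finite.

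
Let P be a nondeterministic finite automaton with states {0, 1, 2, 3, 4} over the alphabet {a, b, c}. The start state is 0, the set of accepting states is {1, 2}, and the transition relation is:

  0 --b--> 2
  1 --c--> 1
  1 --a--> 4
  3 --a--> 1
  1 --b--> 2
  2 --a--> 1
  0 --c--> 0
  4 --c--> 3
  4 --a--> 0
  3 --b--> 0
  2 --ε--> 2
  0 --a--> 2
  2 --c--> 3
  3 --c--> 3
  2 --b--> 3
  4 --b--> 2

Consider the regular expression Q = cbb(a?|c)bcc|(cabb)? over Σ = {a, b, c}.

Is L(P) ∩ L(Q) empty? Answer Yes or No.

Converting the expression Q to a DFA (subset construction, then merging equivalent states) gives the minimal DFA with states {q0, q1, q2, q3, q4, q5, q6, q7, q8, q9, q10}, start state q0, accepting states {q0, q7} and transitions q0: a→q1, b→q1, c→q2; q1: a→q1, b→q1, c→q1; q2: a→q3, b→q4, c→q1; q3: a→q1, b→q5, c→q1; q4: a→q1, b→q6, c→q1; q5: a→q1, b→q7, c→q1; q6: a→q8, b→q9, c→q8; q7: a→q1, b→q1, c→q1; q8: a→q1, b→q9, c→q1; q9: a→q1, b→q1, c→q10; q10: a→q1, b→q1, c→q7.
Exploring the product automaton P × Q from the start pair (0, q0), following both machines on each input symbol, reaches 19 state pairs: (0, q0), (2, q1), (0, q2), (1, q1), (3, q1), (2, q3), (2, q4), (0, q1), (4, q1), (3, q5), (3, q6), (0, q7), (1, q8), (0, q9), (3, q8), (2, q9), (0, q10), (3, q10), (3, q7).
P accepts in {1, 2} and Q accepts in {q0, q7}; no reachable pair has both components accepting, so no string drives both machines to acceptance simultaneously and L(P) ∩ L(Q) = ∅.
So no string is accepted by both, and the intersection is empty.

Yes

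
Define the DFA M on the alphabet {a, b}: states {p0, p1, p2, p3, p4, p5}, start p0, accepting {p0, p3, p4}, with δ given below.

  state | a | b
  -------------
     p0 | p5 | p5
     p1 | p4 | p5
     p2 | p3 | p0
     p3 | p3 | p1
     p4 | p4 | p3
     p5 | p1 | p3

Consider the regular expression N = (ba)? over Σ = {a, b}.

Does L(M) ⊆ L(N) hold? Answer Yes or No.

The string ab is in L(M) but not in L(N).
So L(M) ⊄ L(N).

No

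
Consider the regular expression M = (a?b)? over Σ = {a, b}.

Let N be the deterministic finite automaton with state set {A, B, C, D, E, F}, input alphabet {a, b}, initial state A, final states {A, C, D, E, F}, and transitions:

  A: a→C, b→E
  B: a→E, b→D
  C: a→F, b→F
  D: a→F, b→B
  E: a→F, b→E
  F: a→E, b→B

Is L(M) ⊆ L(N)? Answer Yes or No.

Converting the expression M to a DFA (subset construction, then merging equivalent states) gives the minimal DFA with states {m0, m1, m2, m3}, start state m0, accepting states {m0, m2} and transitions m0: a→m1, b→m2; m1: a→m3, b→m2; m2: a→m3, b→m3; m3: a→m3, b→m3.
Exploring the product automaton M × N from the start pair (m0, A), following both machines on each input symbol, reaches 8 state pairs: (m0, A), (m1, C), (m2, E), (m3, F), (m2, F), (m3, E), (m3, B), (m3, D).
M accepts in {m0, m2} and N accepts in {A, C, D, E, F}. The reachable pairs whose M-component is accepting are (m0, A), (m2, E), (m2, F); in each of them the N-component is accepting too, so the product for L(M) \ L(N) (M-component accepting, N-component rejecting) has no reachable accepting pair and the difference is empty.
Hence every string in L(M) is also in L(N).

Yes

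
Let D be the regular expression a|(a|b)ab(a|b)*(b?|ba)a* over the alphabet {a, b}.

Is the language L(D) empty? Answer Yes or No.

The string a matches the expression, so it belongs to L(D).
Since L(D) contains at least one string, it is not empty.

No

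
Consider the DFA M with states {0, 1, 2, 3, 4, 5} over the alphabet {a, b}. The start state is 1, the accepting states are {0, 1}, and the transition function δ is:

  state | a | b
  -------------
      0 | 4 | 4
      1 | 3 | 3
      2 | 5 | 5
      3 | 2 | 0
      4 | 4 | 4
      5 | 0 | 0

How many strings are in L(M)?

11

The useful subgraph on states {0, 1, 2, 3, 5} is acyclic, so L(M) is finite; the longest accepting path visits 5 useful states, giving maximum string length 4.
Counting accepting paths from 1 by length: 1 of length 0, 2 of length 2, 8 of length 4. Total 11.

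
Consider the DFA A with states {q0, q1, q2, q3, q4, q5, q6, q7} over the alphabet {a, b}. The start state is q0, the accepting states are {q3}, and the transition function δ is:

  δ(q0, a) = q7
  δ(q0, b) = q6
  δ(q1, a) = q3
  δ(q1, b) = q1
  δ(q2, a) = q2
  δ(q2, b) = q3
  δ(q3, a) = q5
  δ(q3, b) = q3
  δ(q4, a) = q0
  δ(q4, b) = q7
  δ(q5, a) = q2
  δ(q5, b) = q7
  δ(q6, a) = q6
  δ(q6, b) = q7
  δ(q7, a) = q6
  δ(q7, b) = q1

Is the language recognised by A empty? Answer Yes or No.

No

The string aba is accepted: the run q0 → q7 → q1 → q3 ends in the accepting state q3.
Since at least one string is accepted, L(A) is not empty.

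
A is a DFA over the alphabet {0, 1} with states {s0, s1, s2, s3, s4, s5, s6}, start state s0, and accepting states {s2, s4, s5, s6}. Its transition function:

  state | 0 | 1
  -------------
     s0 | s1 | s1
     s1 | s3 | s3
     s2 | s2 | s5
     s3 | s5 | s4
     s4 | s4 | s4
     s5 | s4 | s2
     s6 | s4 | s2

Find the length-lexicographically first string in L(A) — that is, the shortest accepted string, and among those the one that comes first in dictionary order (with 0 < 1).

A breadth-first search from s0 reaches an accepting state first via the path s0 → s1 → s3 → s5 on input 000.
No string of length < 3 is accepted (BFS exhausts all shorter strings without reaching an accepting state), and 000 is the lexicographically least accepting string of length 3.

000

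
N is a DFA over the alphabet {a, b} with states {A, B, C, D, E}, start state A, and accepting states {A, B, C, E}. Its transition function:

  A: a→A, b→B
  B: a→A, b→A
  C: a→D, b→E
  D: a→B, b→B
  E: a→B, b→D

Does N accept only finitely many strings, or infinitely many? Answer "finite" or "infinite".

infinite

State A is reachable from the start and can reach an accepting state, and it lies on the cycle A → A.
Traversing that cycle any number of times yields accepted strings of unbounded length, so the language is infinite.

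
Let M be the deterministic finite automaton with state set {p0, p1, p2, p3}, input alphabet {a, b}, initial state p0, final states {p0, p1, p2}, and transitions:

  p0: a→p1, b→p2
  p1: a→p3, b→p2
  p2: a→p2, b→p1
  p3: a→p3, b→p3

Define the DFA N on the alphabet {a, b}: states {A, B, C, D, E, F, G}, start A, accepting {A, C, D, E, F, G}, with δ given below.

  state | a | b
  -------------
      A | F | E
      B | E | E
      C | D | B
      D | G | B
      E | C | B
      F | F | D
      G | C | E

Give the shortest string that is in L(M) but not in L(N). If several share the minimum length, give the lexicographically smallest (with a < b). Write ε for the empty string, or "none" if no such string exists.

The string bb is accepted by M but not by N.
No shorter string lies in the difference, and bb is the lexicographically first length-2 string in L(M) \ L(N).

bb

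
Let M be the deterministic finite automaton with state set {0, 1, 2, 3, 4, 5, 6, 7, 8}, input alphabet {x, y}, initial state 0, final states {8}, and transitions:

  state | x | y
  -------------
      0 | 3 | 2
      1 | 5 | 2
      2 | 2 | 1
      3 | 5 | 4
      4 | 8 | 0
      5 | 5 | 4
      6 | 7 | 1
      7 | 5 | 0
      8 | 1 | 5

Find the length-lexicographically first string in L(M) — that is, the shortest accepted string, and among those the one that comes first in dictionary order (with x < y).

xyx

A breadth-first search from 0 reaches an accepting state first via the path 0 → 3 → 4 → 8 on input xyx.
No string of length < 3 is accepted (BFS exhausts all shorter strings without reaching an accepting state), and xyx is the lexicographically least accepting string of length 3.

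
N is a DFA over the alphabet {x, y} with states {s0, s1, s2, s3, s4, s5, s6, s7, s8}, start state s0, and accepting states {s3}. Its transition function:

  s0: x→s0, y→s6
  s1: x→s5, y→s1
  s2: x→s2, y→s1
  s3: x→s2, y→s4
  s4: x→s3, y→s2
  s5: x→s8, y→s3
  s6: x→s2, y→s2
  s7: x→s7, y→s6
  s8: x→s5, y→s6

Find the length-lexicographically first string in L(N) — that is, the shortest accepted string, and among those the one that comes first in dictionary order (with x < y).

yxyxy

A breadth-first search from s0 reaches an accepting state first via the path s0 → s6 → s2 → s1 → s5 → s3 on input yxyxy.
No string of length < 5 is accepted (BFS exhausts all shorter strings without reaching an accepting state), and yxyxy is the lexicographically least accepting string of length 5.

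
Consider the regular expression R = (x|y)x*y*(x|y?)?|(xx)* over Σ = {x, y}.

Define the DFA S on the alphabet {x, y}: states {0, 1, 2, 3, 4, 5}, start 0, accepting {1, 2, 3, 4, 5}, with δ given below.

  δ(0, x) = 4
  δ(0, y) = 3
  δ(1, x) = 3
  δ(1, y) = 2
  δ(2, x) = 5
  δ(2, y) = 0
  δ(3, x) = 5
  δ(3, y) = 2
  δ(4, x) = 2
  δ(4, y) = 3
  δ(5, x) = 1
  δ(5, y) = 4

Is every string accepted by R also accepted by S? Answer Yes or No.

No

The empty string ε is in L(R) but not in L(S).
So L(R) ⊄ L(S).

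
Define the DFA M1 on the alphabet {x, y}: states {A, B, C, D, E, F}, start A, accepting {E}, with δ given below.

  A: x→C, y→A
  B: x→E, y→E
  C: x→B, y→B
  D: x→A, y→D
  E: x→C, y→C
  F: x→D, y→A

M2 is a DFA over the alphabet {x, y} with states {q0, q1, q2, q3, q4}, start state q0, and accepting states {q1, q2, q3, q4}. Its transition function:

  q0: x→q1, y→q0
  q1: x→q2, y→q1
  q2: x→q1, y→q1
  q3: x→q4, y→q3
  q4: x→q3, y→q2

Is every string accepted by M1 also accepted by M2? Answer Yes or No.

Yes

Exploring the product automaton M1 × M2 from the start pair (A, q0), following both machines on each input symbol, reaches 7 state pairs: (A, q0), (C, q1), (B, q2), (B, q1), (E, q1), (E, q2), (C, q2).
M1 accepts in {E} and M2 accepts in {q1, q2, q3, q4}. The reachable pairs whose M1-component is accepting are (E, q1), (E, q2); in each of them the M2-component is accepting too, so the product for L(M1) \ L(M2) (M1-component accepting, M2-component rejecting) has no reachable accepting pair and the difference is empty.
Hence every string in L(M1) is also in L(M2).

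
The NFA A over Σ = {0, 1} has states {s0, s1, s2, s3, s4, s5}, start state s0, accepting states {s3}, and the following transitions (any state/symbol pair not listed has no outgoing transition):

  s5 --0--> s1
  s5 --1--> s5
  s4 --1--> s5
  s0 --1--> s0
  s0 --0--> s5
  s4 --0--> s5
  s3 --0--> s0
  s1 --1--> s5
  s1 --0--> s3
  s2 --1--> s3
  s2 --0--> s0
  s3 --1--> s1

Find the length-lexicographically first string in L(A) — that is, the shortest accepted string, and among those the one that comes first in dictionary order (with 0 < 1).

000

A breadth-first search from s0 reaches an accepting state first via the path s0 → s5 → s1 → s3 on input 000.
No string of length < 3 is accepted (BFS exhausts all shorter strings without reaching an accepting state), and 000 is the lexicographically least accepting string of length 3.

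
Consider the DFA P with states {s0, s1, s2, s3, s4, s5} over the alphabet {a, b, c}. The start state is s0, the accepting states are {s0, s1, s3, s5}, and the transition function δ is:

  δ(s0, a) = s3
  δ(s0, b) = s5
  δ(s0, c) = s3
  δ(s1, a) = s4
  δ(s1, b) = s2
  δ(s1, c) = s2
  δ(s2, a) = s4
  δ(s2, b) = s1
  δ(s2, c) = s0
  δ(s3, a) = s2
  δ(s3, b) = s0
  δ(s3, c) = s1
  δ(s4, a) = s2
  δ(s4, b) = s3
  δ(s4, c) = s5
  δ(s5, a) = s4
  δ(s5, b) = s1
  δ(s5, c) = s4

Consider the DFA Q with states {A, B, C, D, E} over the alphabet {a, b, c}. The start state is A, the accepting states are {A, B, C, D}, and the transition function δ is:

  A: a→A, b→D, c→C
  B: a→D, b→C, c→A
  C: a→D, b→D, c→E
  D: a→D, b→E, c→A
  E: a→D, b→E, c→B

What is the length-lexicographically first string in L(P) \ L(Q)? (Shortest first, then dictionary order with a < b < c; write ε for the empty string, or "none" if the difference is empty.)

bb

The string bb is accepted by P but not by Q.
No shorter string lies in the difference, and bb is the lexicographically first length-2 string in L(P) \ L(Q).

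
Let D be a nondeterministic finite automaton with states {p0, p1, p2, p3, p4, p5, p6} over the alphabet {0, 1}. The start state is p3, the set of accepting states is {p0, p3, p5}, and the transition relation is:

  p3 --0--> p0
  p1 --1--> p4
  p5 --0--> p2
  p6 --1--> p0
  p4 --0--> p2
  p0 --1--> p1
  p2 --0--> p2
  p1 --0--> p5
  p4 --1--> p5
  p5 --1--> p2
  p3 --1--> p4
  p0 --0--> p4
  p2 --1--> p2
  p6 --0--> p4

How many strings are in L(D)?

The useful subgraph on states {p0, p1, p3, p4, p5} is acyclic, so L(D) is finite; the longest accepting path visits 5 useful states, giving maximum string length 4.
Counting accepting paths from p3 by length: 1 of length 0, 1 of length 1, 1 of length 2, 2 of length 3, 1 of length 4. Total 6.

6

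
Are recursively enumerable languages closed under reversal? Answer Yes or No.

Yes

Reverse the input and run the recogniser for L on it; this accepts exactly Lᴿ.
So the recursively enumerable languages are closed under reversal.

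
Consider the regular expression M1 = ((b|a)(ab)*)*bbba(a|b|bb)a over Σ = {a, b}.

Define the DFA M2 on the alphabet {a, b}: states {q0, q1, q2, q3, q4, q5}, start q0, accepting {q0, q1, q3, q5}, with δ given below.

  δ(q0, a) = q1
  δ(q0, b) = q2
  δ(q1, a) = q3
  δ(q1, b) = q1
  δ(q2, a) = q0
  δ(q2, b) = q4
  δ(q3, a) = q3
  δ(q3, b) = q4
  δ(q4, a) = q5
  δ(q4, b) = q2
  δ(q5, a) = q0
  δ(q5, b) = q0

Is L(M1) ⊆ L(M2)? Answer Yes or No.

Converting the expression M1 to a DFA (subset construction, then merging equivalent states) gives the minimal DFA with states {r0, r1, r2, r3, r4, r5, r6, r7, r8}, start state r0, accepting states {r7} and transitions r0: a→r0, b→r1; r1: a→r0, b→r2; r2: a→r0, b→r3; r3: a→r4, b→r3; r4: a→r5, b→r6; r5: a→r7, b→r1; r6: a→r7, b→r8; r7: a→r0, b→r1; r8: a→r7, b→r3.
Exploring the product automaton M1 × M2 from the start pair (r0, q0), following both machines on each input symbol, reaches 29 state pairs: (r0, q0), (r0, q1), (r1, q2), (r0, q3), (r1, q1), (r2, q4), (r1, q4), (r2, q1), (r0, q5), (r3, q2), (r2, q2), (r3, q1), (r1, q0), (r4, q0), (r3, q4), (r4, q3), (r5, q1), (r6, q2), (r4, q5), (r5, q3), (r6, q4), (r7, q3), (r7, q0), (r8, q4), (r5, q0), (r6, q0), (r7, q5), (r8, q2), (r7, q1).
M1 accepts in {r7} and M2 accepts in {q0, q1, q3, q5}. The reachable pairs whose M1-component is accepting are (r7, q3), (r7, q0), (r7, q5), (r7, q1); in each of them the M2-component is accepting too, so the product for L(M1) \ L(M2) (M1-component accepting, M2-component rejecting) has no reachable accepting pair and the difference is empty.
Hence every string in L(M1) is also in L(M2).

Yes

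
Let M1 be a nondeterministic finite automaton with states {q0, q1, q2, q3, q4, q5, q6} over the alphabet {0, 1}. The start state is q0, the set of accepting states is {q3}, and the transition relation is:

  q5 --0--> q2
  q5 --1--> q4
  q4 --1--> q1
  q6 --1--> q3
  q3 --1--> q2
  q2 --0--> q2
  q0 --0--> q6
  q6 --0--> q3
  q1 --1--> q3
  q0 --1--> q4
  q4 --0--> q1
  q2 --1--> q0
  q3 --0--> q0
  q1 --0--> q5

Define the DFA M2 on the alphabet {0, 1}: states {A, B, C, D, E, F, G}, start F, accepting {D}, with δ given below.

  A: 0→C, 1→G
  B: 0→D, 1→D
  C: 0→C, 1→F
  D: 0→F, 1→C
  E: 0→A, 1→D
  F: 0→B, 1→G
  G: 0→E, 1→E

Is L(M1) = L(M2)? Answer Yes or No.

Exploring the product automaton M1 × M2 from the start pair (q0, F), following both machines on each input symbol, reaches 7 state pairs: (q0, F), (q6, B), (q4, G), (q3, D), (q1, E), (q2, C), (q5, A).
M1 accepts in {q3} and M2 accepts in {D}. In every reachable pair the two components are either both accepting — (q3, D) — or both non-accepting, so no string is accepted by exactly one of the machines: L(M1) \ L(M2) and L(M2) \ L(M1) are both empty.
Hence every string is accepted by M1 iff it is accepted by M2, and the two languages coincide.

Yes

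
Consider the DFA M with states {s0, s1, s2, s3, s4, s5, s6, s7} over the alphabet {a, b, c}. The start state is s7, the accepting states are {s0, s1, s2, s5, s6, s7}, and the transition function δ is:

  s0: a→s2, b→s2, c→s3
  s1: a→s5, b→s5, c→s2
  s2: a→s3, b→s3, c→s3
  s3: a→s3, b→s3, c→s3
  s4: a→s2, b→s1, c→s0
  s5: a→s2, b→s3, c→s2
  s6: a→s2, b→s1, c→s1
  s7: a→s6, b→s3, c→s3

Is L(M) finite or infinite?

finite

The useful states (reachable from s7 and able to reach an accepting state) are {s1, s2, s5, s6, s7}.
Restricted to these states the transition graph has no cycle, so every accepting path has bounded length and L is finite.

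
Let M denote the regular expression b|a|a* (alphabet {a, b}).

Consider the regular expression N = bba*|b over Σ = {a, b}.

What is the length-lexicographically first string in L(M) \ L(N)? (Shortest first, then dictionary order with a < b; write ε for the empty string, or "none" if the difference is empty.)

ε

The empty string ε is accepted by M but not by N.
Since ε is the unique shortest string, it is the required witness.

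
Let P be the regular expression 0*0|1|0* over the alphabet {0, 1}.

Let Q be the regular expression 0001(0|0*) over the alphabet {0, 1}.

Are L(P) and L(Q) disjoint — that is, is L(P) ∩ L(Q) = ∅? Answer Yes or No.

Converting the expression P to a DFA (subset construction, then merging equivalent states) gives the minimal DFA with states {p0, p1, p2, p3}, start state p0, accepting states {p0, p1, p2} and transitions p0: 0→p1, 1→p2; p1: 0→p1, 1→p3; p2: 0→p3, 1→p3; p3: 0→p3, 1→p3.
Converting the expression Q to a DFA (subset construction, then merging equivalent states) gives the minimal DFA with states {q0, q1, q2, q3, q4, q5}, start state q0, accepting states {q5} and transitions q0: 0→q1, 1→q2; q1: 0→q3, 1→q2; q2: 0→q2, 1→q2; q3: 0→q4, 1→q2; q4: 0→q2, 1→q5; q5: 0→q5, 1→q2.
Exploring the product automaton P × Q from the start pair (p0, q0), following both machines on each input symbol, reaches 8 state pairs: (p0, q0), (p1, q1), (p2, q2), (p1, q3), (p3, q2), (p1, q4), (p1, q2), (p3, q5).
P accepts in {p0, p1, p2} and Q accepts in {q5}; no reachable pair has both components accepting, so no string drives both machines to acceptance simultaneously and L(P) ∩ L(Q) = ∅.
So no string is accepted by both, and the intersection is empty.

Yes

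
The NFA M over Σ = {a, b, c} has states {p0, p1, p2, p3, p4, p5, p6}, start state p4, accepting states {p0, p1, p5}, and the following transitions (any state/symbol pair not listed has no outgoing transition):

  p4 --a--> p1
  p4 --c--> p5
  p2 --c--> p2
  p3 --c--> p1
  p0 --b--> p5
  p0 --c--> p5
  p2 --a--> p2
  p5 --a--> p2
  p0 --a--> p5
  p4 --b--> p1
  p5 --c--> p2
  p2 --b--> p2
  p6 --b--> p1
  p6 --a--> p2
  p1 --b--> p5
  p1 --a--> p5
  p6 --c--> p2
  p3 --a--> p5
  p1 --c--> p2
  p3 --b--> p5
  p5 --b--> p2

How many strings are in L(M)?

7

The useful subgraph on states {p1, p4, p5} is acyclic, so L(M) is finite; the longest accepting path visits 3 useful states, giving maximum string length 2.
Counting accepting paths from p4 by length: 3 of length 1, 4 of length 2. Total 7.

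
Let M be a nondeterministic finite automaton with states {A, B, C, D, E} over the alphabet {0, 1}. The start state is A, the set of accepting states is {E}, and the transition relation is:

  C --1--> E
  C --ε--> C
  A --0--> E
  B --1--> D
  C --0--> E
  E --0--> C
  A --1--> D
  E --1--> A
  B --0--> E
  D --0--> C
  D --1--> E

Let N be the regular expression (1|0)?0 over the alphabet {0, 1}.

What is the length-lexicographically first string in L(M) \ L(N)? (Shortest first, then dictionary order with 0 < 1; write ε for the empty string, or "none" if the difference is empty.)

11

The string 11 is accepted by M but not by N.
No shorter string lies in the difference, and 11 is the lexicographically first length-2 string in L(M) \ L(N).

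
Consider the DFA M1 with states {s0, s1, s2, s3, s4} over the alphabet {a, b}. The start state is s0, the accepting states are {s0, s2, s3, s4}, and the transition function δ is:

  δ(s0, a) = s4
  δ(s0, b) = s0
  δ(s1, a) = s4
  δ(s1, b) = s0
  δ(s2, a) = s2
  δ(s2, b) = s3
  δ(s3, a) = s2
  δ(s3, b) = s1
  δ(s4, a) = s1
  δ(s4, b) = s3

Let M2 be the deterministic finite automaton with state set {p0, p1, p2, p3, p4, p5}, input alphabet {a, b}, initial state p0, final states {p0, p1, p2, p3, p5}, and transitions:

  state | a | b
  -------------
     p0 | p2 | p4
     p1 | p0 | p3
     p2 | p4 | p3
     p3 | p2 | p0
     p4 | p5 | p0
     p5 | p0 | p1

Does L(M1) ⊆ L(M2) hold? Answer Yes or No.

No

The string b is in L(M1) but not in L(M2).
So L(M1) ⊄ L(M2).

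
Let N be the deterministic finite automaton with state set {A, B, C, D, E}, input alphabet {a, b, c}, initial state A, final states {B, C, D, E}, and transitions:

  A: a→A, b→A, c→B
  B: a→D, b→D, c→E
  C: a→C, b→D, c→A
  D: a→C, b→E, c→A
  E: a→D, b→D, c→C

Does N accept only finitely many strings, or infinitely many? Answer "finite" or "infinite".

State A is reachable from the start and can reach an accepting state, and it lies on the cycle A → A.
Traversing that cycle any number of times yields accepted strings of unbounded length, so the language is infinite.

infinite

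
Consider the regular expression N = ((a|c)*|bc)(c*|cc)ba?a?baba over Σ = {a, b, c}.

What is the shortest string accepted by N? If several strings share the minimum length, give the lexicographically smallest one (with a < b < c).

By inspection of the expression, no string of length less than 5 matches, and bbaba is the lexicographically first match of length 5.

bbaba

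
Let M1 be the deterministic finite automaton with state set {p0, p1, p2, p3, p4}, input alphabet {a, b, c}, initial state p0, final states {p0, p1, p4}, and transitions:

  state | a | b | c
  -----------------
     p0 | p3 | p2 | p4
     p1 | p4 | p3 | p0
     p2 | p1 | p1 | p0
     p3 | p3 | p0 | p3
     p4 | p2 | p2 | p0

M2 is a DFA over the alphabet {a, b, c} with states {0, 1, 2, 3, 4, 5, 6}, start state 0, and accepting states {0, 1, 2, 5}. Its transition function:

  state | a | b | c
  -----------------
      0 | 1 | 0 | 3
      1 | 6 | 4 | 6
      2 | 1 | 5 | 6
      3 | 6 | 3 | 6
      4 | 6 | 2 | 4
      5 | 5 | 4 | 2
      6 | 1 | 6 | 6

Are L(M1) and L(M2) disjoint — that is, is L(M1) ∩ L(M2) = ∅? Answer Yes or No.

The empty string ε is accepted by both M1 and M2.
Hence L(M1) ∩ L(M2) ≠ ∅.

No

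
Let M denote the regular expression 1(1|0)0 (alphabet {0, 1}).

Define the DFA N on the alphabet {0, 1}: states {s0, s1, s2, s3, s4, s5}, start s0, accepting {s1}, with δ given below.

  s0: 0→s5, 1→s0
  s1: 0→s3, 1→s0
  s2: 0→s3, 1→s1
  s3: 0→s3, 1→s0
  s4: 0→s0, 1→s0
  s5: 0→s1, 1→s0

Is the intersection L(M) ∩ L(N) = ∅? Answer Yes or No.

No

The string 100 is accepted by both M and N.
Hence L(M) ∩ L(N) ≠ ∅.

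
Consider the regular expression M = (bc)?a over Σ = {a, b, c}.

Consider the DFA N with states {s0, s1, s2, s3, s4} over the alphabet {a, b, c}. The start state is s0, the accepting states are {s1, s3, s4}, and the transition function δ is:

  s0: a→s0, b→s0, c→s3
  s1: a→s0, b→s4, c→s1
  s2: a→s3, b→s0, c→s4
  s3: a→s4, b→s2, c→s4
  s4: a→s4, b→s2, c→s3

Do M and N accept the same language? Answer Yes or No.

No

The string a is accepted by M but rejected by N.
So L(M) ≠ L(N).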